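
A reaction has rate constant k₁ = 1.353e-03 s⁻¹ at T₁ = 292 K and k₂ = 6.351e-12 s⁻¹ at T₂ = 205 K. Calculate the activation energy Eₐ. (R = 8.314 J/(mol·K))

109.7 kJ/mol

Step 1: Use the two-temperature Arrhenius form: ln(k₂/k₁) = -Eₐ/R × (1/T₂ - 1/T₁)
Step 2: ln(k₂/k₁) = ln(6.351e-12/1.353e-03) = ln(4.69401e-09) = -19.177
Step 3: 1/T₂ - 1/T₁ = 1/205 - 1/292 = 1.453391e-03 K⁻¹
Step 4: Eₐ = -R × ln(k₂/k₁) / (1/T₂ - 1/T₁) = -8.314 × -19.177 / 1.453391e-03
Step 5: Eₐ = 1.0970e+05 J/mol = 109.7 kJ/mol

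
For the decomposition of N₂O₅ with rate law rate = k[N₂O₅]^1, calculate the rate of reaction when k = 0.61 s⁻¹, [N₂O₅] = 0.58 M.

0.3538 M/s

Step 1: Identify the rate law: rate = k[N₂O₅]^1
Step 2: Substitute values: rate = 0.61 × (0.58)^1
Step 3: Calculate: rate = 0.61 × 0.58 = 0.3538 M/s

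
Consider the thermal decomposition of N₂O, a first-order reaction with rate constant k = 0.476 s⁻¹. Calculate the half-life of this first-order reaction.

1.456 s

Step 1: For a first-order reaction, t₁/₂ = ln(2)/k
Step 2: t₁/₂ = ln(2)/0.476
Step 3: t₁/₂ = 0.6931/0.476 = 1.456 s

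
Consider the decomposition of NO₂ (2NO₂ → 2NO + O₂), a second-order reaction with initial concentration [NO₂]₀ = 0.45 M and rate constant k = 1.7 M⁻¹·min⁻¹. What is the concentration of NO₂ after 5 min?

0.09326 M

Step 1: For a second-order reaction: 1/[NO₂] = 1/[NO₂]₀ + kt
Step 2: 1/[NO₂] = 1/0.45 + 1.7 × 5
Step 3: 1/[NO₂] = 2.222 + 8.5 = 10.72
Step 4: [NO₂] = 1/10.72 = 0.09326 M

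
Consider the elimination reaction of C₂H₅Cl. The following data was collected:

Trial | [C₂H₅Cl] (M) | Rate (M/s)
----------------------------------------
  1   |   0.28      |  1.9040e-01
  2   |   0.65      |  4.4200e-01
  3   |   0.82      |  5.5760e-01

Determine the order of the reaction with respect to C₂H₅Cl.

first order (1)

Step 1: Compare trials to find order n where rate₂/rate₁ = ([C₂H₅Cl]₂/[C₂H₅Cl]₁)^n
Step 2: rate₂/rate₁ = 4.4200e-01/1.9040e-01 = 2.321
Step 3: [C₂H₅Cl]₂/[C₂H₅Cl]₁ = 0.65/0.28 = 2.321
Step 4: n = ln(2.321)/ln(2.321) = 1.00 ≈ 1
Step 5: The reaction is first order in C₂H₅Cl.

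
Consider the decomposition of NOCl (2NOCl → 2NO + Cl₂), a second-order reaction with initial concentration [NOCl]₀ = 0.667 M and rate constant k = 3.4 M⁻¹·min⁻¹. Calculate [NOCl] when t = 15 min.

0.01905 M

Step 1: For a second-order reaction: 1/[NOCl] = 1/[NOCl]₀ + kt
Step 2: 1/[NOCl] = 1/0.667 + 3.4 × 15
Step 3: 1/[NOCl] = 1.499 + 51 = 52.5
Step 4: [NOCl] = 1/52.5 = 0.01905 M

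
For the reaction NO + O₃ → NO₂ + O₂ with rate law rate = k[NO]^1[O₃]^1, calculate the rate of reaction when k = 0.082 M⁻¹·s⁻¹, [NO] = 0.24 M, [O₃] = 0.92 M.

0.01811 M/s

Step 1: The rate law is rate = k[NO]^1[O₃]^1
Step 2: Substitute: rate = 0.082 × (0.24)^1 × (0.92)^1
Step 3: rate = 0.082 × 0.24 × 0.92 = 0.0181056 M/s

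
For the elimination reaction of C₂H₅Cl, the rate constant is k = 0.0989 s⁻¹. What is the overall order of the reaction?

first order (1)

Step 1: The units of k for an nth-order reaction are (concentration)^(1-n)·(time)⁻¹.
Step 2: Here k has units s⁻¹, so the concentration exponent is 0.
Step 3: 1 - n = 0 ⇒ n = 1. The reaction is first order.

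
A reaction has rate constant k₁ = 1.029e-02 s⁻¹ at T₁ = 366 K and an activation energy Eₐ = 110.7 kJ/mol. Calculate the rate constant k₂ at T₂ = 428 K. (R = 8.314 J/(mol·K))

2.000e+00 s⁻¹

Step 1: Use the two-temperature Arrhenius form: ln(k₂/k₁) = -Eₐ/R × (1/T₂ - 1/T₁)
Step 2: Convert Eₐ to J/mol: 110.7 kJ/mol = 110700 J/mol
Step 3: 1/T₂ - 1/T₁ = 1/428 - 1/366 = -3.957918e-04 K⁻¹
Step 4: ln(k₂/k₁) = -110700/8.314 × -3.957918e-04 = 5.26992
Step 5: k₂ = k₁ × exp(5.26992) = 1.029e-02 × 1.94400e+02 = 2.000e+00 s⁻¹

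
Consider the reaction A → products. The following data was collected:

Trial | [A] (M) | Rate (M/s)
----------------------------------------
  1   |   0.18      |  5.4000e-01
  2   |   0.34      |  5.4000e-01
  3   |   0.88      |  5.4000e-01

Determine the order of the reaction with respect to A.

zeroth order (0)

Step 1: Compare trials - when concentration changes, rate stays constant.
Step 2: rate₂/rate₁ = 5.4000e-01/5.4000e-01 = 1
Step 3: [A]₂/[A]₁ = 0.34/0.18 = 1.889
Step 4: Since rate ratio ≈ (conc ratio)^0, the reaction is zeroth order.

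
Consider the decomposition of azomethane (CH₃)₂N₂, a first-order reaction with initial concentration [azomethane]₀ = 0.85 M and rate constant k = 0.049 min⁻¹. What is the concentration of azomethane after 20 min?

0.319 M

Step 1: For a first-order reaction: [azomethane] = [azomethane]₀ × e^(-kt)
Step 2: [azomethane] = 0.85 × e^(-0.049 × 20)
Step 3: [azomethane] = 0.85 × e^(-0.98)
Step 4: [azomethane] = 0.85 × 0.375311 = 0.319 M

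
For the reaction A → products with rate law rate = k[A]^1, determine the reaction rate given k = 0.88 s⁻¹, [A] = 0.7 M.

0.616 M/s

Step 1: Identify the rate law: rate = k[A]^1
Step 2: Substitute values: rate = 0.88 × (0.7)^1
Step 3: Calculate: rate = 0.88 × 0.7 = 0.616 M/s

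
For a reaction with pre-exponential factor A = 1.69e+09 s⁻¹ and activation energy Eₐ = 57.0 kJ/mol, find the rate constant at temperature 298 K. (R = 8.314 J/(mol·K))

1.72e-01 s⁻¹

Step 1: Use the Arrhenius equation: k = A × exp(-Eₐ/RT)
Step 2: Convert Eₐ to J/mol: 57.0 kJ/mol = 57000 J/mol
Step 3: Calculate the exponent: -Eₐ/(RT) = -57000/(8.314 × 298) = -23.00639
Step 4: k = 1.69e+09 × exp(-23.00639)
Step 5: k = 1.69e+09 × 1.01965e-10 = 1.7232e-01 s⁻¹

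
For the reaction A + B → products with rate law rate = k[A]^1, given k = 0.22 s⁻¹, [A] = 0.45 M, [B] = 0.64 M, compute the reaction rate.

0.099 M/s

Step 1: The rate law is rate = k[A]^1
Step 2: Note that the rate does not depend on [B] (zero order in B).
Step 3: rate = 0.22 × (0.45)^1 = 0.099 M/s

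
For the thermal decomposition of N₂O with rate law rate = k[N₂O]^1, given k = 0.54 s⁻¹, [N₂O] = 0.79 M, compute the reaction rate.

0.4266 M/s

Step 1: Identify the rate law: rate = k[N₂O]^1
Step 2: Substitute values: rate = 0.54 × (0.79)^1
Step 3: Calculate: rate = 0.54 × 0.79 = 0.4266 M/s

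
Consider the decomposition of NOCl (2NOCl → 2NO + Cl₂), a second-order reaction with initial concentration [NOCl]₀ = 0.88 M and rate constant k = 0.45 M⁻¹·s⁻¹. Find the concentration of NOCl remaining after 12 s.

0.153 M

Step 1: For a second-order reaction: 1/[NOCl] = 1/[NOCl]₀ + kt
Step 2: 1/[NOCl] = 1/0.88 + 0.45 × 12
Step 3: 1/[NOCl] = 1.136 + 5.4 = 6.536
Step 4: [NOCl] = 1/6.536 = 0.153 M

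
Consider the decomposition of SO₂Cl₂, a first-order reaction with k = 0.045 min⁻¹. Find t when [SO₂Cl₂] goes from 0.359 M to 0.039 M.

49.33 min

Step 1: For first-order: t = ln([SO₂Cl₂]₀/[SO₂Cl₂])/k
Step 2: t = ln(0.359/0.039)/0.045
Step 3: t = ln(9.205)/0.045
Step 4: t = 2.22/0.045 = 49.33 min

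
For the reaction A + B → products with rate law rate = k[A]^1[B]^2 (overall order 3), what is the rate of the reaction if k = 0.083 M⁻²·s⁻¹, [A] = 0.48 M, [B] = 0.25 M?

0.00249 M/s

Step 1: The rate law is rate = k[A]^1[B]^2, overall order = 1+2 = 3
Step 2: Substitute values: rate = 0.083 × (0.48)^1 × (0.25)^2
Step 3: rate = 0.083 × 0.48 × 0.0625 = 0.00249 M/s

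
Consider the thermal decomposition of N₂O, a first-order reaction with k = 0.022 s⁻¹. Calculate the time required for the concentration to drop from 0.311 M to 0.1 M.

51.57 s

Step 1: For first-order: t = ln([N₂O]₀/[N₂O])/k
Step 2: t = ln(0.311/0.1)/0.022
Step 3: t = ln(3.11)/0.022
Step 4: t = 1.135/0.022 = 51.57 s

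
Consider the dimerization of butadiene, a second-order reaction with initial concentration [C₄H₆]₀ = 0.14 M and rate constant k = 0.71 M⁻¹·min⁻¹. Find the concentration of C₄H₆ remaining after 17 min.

0.05205 M

Step 1: For a second-order reaction: 1/[C₄H₆] = 1/[C₄H₆]₀ + kt
Step 2: 1/[C₄H₆] = 1/0.14 + 0.71 × 17
Step 3: 1/[C₄H₆] = 7.143 + 12.07 = 19.21
Step 4: [C₄H₆] = 1/19.21 = 0.05205 M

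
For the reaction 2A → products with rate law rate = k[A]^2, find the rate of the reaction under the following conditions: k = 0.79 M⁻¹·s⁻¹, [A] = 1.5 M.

1.778 M/s

Step 1: Identify the rate law: rate = k[A]^2
Step 2: Substitute values: rate = 0.79 × (1.5)^2
Step 3: Calculate: rate = 0.79 × 2.25 = 1.7775 M/s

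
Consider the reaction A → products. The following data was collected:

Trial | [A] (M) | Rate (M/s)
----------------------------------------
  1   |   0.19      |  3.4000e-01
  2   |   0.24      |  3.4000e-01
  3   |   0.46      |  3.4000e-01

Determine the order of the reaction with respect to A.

zeroth order (0)

Step 1: Compare trials - when concentration changes, rate stays constant.
Step 2: rate₂/rate₁ = 3.4000e-01/3.4000e-01 = 1
Step 3: [A]₂/[A]₁ = 0.24/0.19 = 1.263
Step 4: Since rate ratio ≈ (conc ratio)^0, the reaction is zeroth order.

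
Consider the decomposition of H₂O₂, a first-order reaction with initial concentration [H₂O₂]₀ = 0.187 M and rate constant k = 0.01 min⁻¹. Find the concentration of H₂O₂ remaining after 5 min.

0.1779 M

Step 1: For a first-order reaction: [H₂O₂] = [H₂O₂]₀ × e^(-kt)
Step 2: [H₂O₂] = 0.187 × e^(-0.01 × 5)
Step 3: [H₂O₂] = 0.187 × e^(-0.05)
Step 4: [H₂O₂] = 0.187 × 0.951229 = 0.1779 M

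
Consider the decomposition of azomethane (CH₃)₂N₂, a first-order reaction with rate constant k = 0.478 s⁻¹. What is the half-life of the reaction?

1.45 s

Step 1: For a first-order reaction, t₁/₂ = ln(2)/k
Step 2: t₁/₂ = ln(2)/0.478
Step 3: t₁/₂ = 0.6931/0.478 = 1.45 s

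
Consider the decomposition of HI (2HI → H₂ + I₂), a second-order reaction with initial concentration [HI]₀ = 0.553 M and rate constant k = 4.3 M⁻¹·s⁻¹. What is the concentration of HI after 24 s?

0.009523 M

Step 1: For a second-order reaction: 1/[HI] = 1/[HI]₀ + kt
Step 2: 1/[HI] = 1/0.553 + 4.3 × 24
Step 3: 1/[HI] = 1.808 + 103.2 = 105
Step 4: [HI] = 1/105 = 0.009523 M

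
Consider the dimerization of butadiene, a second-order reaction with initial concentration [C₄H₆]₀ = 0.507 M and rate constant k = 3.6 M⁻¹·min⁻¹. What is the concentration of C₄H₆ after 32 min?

0.008534 M

Step 1: For a second-order reaction: 1/[C₄H₆] = 1/[C₄H₆]₀ + kt
Step 2: 1/[C₄H₆] = 1/0.507 + 3.6 × 32
Step 3: 1/[C₄H₆] = 1.972 + 115.2 = 117.2
Step 4: [C₄H₆] = 1/117.2 = 0.008534 M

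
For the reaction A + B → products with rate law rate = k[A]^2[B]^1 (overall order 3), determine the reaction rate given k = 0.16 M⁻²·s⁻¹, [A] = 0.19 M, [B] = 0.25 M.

0.001444 M/s

Step 1: The rate law is rate = k[A]^2[B]^1, overall order = 2+1 = 3
Step 2: Substitute values: rate = 0.16 × (0.19)^2 × (0.25)^1
Step 3: rate = 0.16 × 0.0361 × 0.25 = 0.001444 M/s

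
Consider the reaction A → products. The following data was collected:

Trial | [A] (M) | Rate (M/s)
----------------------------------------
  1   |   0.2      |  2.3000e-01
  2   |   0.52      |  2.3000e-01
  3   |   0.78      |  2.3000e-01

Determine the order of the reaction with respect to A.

zeroth order (0)

Step 1: Compare trials - when concentration changes, rate stays constant.
Step 2: rate₂/rate₁ = 2.3000e-01/2.3000e-01 = 1
Step 3: [A]₂/[A]₁ = 0.52/0.2 = 2.6
Step 4: Since rate ratio ≈ (conc ratio)^0, the reaction is zeroth order.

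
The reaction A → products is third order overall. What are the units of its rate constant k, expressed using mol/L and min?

(mol/L)⁻²·min⁻¹

Step 1: For overall order n, rate = k × (concentration)^n.
Step 2: Rate has units mol/L·min⁻¹; concentration term has units (mol/L)^3.
Step 3: k = rate / (concentration)^n, so units of k = (mol/L)^(1-3)·min⁻¹ = (mol/L)⁻²·min⁻¹.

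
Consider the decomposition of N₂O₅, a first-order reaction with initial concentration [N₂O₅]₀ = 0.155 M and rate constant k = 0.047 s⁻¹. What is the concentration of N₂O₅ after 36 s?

0.02854 M

Step 1: For a first-order reaction: [N₂O₅] = [N₂O₅]₀ × e^(-kt)
Step 2: [N₂O₅] = 0.155 × e^(-0.047 × 36)
Step 3: [N₂O₅] = 0.155 × e^(-1.692)
Step 4: [N₂O₅] = 0.155 × 0.184151 = 0.02854 M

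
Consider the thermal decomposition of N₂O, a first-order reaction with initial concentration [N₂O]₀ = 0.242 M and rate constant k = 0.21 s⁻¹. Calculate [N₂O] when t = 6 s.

0.06864 M

Step 1: For a first-order reaction: [N₂O] = [N₂O]₀ × e^(-kt)
Step 2: [N₂O] = 0.242 × e^(-0.21 × 6)
Step 3: [N₂O] = 0.242 × e^(-1.26)
Step 4: [N₂O] = 0.242 × 0.283654 = 0.06864 M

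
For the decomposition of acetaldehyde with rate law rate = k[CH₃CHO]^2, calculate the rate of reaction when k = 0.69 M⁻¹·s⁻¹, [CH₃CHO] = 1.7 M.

1.994 M/s

Step 1: Identify the rate law: rate = k[CH₃CHO]^2
Step 2: Substitute values: rate = 0.69 × (1.7)^2
Step 3: Calculate: rate = 0.69 × 2.89 = 1.9941 M/s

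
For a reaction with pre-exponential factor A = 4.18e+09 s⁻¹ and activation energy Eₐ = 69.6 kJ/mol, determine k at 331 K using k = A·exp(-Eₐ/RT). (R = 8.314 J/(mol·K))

4.34e-02 s⁻¹

Step 1: Use the Arrhenius equation: k = A × exp(-Eₐ/RT)
Step 2: Convert Eₐ to J/mol: 69.6 kJ/mol = 69600 J/mol
Step 3: Calculate the exponent: -Eₐ/(RT) = -69600/(8.314 × 331) = -25.29130
Step 4: k = 4.18e+09 × exp(-25.29130)
Step 5: k = 4.18e+09 × 1.03783e-11 = 4.3381e-02 s⁻¹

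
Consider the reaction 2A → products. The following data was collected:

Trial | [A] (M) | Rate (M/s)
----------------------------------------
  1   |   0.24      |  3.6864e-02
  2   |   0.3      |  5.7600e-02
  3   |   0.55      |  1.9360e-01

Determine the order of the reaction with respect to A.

second order (2)

Step 1: Compare trials to find order n where rate₂/rate₁ = ([A]₂/[A]₁)^n
Step 2: rate₂/rate₁ = 5.7600e-02/3.6864e-02 = 1.562
Step 3: [A]₂/[A]₁ = 0.3/0.24 = 1.25
Step 4: n = ln(1.562)/ln(1.25) = 2.00 ≈ 2
Step 5: The reaction is second order in A.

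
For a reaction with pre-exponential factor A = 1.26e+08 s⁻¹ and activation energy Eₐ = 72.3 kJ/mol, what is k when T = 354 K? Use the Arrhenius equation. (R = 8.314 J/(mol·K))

2.70e-03 s⁻¹

Step 1: Use the Arrhenius equation: k = A × exp(-Eₐ/RT)
Step 2: Convert Eₐ to J/mol: 72.3 kJ/mol = 72300 J/mol
Step 3: Calculate the exponent: -Eₐ/(RT) = -72300/(8.314 × 354) = -24.56547
Step 4: k = 1.26e+08 × exp(-24.56547)
Step 5: k = 1.26e+08 × 2.14463e-11 = 2.7022e-03 s⁻¹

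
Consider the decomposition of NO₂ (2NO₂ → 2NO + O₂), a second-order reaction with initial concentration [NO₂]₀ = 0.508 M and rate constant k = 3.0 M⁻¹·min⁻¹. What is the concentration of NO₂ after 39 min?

0.008406 M

Step 1: For a second-order reaction: 1/[NO₂] = 1/[NO₂]₀ + kt
Step 2: 1/[NO₂] = 1/0.508 + 3.0 × 39
Step 3: 1/[NO₂] = 1.969 + 117 = 119
Step 4: [NO₂] = 1/119 = 0.008406 M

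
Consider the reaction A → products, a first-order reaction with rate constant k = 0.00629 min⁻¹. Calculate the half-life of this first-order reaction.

110.2 min

Step 1: For a first-order reaction, t₁/₂ = ln(2)/k
Step 2: t₁/₂ = ln(2)/0.00629
Step 3: t₁/₂ = 0.6931/0.00629 = 110.2 min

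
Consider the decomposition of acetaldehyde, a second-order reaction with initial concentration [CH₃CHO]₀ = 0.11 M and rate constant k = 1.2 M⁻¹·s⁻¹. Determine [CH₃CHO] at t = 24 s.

0.02639 M

Step 1: For a second-order reaction: 1/[CH₃CHO] = 1/[CH₃CHO]₀ + kt
Step 2: 1/[CH₃CHO] = 1/0.11 + 1.2 × 24
Step 3: 1/[CH₃CHO] = 9.091 + 28.8 = 37.89
Step 4: [CH₃CHO] = 1/37.89 = 0.02639 M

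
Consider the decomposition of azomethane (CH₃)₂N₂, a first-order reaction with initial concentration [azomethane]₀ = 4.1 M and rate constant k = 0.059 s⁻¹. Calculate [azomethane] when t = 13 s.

1.904 M

Step 1: For a first-order reaction: [azomethane] = [azomethane]₀ × e^(-kt)
Step 2: [azomethane] = 4.1 × e^(-0.059 × 13)
Step 3: [azomethane] = 4.1 × e^(-0.767)
Step 4: [azomethane] = 4.1 × 0.464404 = 1.904 M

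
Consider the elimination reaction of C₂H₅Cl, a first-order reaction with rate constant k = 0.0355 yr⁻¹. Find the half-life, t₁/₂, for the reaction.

19.53 yr

Step 1: For a first-order reaction, t₁/₂ = ln(2)/k
Step 2: t₁/₂ = ln(2)/0.0355
Step 3: t₁/₂ = 0.6931/0.0355 = 19.53 yr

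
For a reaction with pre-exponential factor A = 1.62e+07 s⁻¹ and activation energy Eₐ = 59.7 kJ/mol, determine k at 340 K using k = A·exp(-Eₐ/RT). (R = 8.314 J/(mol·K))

1.09e-02 s⁻¹

Step 1: Use the Arrhenius equation: k = A × exp(-Eₐ/RT)
Step 2: Convert Eₐ to J/mol: 59.7 kJ/mol = 59700 J/mol
Step 3: Calculate the exponent: -Eₐ/(RT) = -59700/(8.314 × 340) = -21.11959
Step 4: k = 1.62e+07 × exp(-21.11959)
Step 5: k = 1.62e+07 × 6.72789e-10 = 1.0899e-02 s⁻¹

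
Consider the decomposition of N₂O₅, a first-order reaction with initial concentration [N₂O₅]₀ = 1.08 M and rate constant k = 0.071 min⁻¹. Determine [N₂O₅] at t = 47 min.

0.03839 M

Step 1: For a first-order reaction: [N₂O₅] = [N₂O₅]₀ × e^(-kt)
Step 2: [N₂O₅] = 1.08 × e^(-0.071 × 47)
Step 3: [N₂O₅] = 1.08 × e^(-3.337)
Step 4: [N₂O₅] = 1.08 × 0.0355434 = 0.03839 M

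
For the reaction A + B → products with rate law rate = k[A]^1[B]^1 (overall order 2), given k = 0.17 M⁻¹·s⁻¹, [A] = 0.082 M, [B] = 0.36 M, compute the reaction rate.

0.005018 M/s

Step 1: The rate law is rate = k[A]^1[B]^1, overall order = 1+1 = 2
Step 2: Substitute values: rate = 0.17 × (0.082)^1 × (0.36)^1
Step 3: rate = 0.17 × 0.082 × 0.36 = 0.0050184 M/s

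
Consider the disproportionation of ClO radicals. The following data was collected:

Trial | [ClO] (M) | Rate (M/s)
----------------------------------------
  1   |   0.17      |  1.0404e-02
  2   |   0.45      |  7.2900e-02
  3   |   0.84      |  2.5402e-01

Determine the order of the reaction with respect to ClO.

second order (2)

Step 1: Compare trials to find order n where rate₂/rate₁ = ([ClO]₂/[ClO]₁)^n
Step 2: rate₂/rate₁ = 7.2900e-02/1.0404e-02 = 7.007
Step 3: [ClO]₂/[ClO]₁ = 0.45/0.17 = 2.647
Step 4: n = ln(7.007)/ln(2.647) = 2.00 ≈ 2
Step 5: The reaction is second order in ClO.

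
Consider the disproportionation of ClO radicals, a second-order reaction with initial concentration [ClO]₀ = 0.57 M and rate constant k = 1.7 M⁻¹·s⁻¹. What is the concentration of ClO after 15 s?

0.03669 M

Step 1: For a second-order reaction: 1/[ClO] = 1/[ClO]₀ + kt
Step 2: 1/[ClO] = 1/0.57 + 1.7 × 15
Step 3: 1/[ClO] = 1.754 + 25.5 = 27.25
Step 4: [ClO] = 1/27.25 = 0.03669 M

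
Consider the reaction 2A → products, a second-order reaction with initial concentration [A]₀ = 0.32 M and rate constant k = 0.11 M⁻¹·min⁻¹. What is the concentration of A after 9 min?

0.243 M

Step 1: For a second-order reaction: 1/[A] = 1/[A]₀ + kt
Step 2: 1/[A] = 1/0.32 + 0.11 × 9
Step 3: 1/[A] = 3.125 + 0.99 = 4.115
Step 4: [A] = 1/4.115 = 0.243 M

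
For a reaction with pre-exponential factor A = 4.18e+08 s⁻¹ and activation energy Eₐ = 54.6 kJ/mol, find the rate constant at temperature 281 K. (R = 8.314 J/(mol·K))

2.96e-02 s⁻¹

Step 1: Use the Arrhenius equation: k = A × exp(-Eₐ/RT)
Step 2: Convert Eₐ to J/mol: 54.6 kJ/mol = 54600 J/mol
Step 3: Calculate the exponent: -Eₐ/(RT) = -54600/(8.314 × 281) = -23.37095
Step 4: k = 4.18e+08 × exp(-23.37095)
Step 5: k = 4.18e+08 × 7.08150e-11 = 2.9601e-02 s⁻¹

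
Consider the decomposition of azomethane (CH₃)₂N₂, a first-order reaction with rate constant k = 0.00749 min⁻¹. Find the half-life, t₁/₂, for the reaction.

92.54 min

Step 1: For a first-order reaction, t₁/₂ = ln(2)/k
Step 2: t₁/₂ = ln(2)/0.00749
Step 3: t₁/₂ = 0.6931/0.00749 = 92.54 min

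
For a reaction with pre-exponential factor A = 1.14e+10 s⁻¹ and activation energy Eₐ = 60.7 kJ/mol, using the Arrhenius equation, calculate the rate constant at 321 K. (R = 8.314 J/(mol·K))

1.51e+00 s⁻¹

Step 1: Use the Arrhenius equation: k = A × exp(-Eₐ/RT)
Step 2: Convert Eₐ to J/mol: 60.7 kJ/mol = 60700 J/mol
Step 3: Calculate the exponent: -Eₐ/(RT) = -60700/(8.314 × 321) = -22.74436
Step 4: k = 1.14e+10 × exp(-22.74436)
Step 5: k = 1.14e+10 × 1.32510e-10 = 1.5106e+00 s⁻¹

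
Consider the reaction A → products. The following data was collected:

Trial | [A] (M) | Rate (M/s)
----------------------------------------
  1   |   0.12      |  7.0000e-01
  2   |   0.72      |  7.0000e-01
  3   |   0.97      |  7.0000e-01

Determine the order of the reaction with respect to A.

zeroth order (0)

Step 1: Compare trials - when concentration changes, rate stays constant.
Step 2: rate₂/rate₁ = 7.0000e-01/7.0000e-01 = 1
Step 3: [A]₂/[A]₁ = 0.72/0.12 = 6
Step 4: Since rate ratio ≈ (conc ratio)^0, the reaction is zeroth order.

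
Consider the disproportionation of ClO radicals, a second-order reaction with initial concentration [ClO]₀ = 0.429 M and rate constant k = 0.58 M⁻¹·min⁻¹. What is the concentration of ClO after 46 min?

0.03447 M

Step 1: For a second-order reaction: 1/[ClO] = 1/[ClO]₀ + kt
Step 2: 1/[ClO] = 1/0.429 + 0.58 × 46
Step 3: 1/[ClO] = 2.331 + 26.68 = 29.01
Step 4: [ClO] = 1/29.01 = 0.03447 M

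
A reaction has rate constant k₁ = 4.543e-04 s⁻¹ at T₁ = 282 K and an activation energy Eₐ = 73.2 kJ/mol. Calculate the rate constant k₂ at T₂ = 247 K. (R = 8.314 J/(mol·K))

5.445e-06 s⁻¹

Step 1: Use the two-temperature Arrhenius form: ln(k₂/k₁) = -Eₐ/R × (1/T₂ - 1/T₁)
Step 2: Convert Eₐ to J/mol: 73.2 kJ/mol = 73200 J/mol
Step 3: 1/T₂ - 1/T₁ = 1/247 - 1/282 = 5.024837e-04 K⁻¹
Step 4: ln(k₂/k₁) = -73200/8.314 × 5.024837e-04 = -4.42408
Step 5: k₂ = k₁ × exp(-4.42408) = 4.543e-04 × 1.19852e-02 = 5.445e-06 s⁻¹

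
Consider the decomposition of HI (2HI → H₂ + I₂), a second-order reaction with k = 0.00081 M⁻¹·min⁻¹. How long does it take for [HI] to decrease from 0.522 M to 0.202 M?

3747 min

Step 1: For second-order: t = (1/[HI] - 1/[HI]₀)/k
Step 2: t = (1/0.202 - 1/0.522)/0.00081
Step 3: t = (4.95 - 1.916)/0.00081
Step 4: t = 3.035/0.00081 = 3747 min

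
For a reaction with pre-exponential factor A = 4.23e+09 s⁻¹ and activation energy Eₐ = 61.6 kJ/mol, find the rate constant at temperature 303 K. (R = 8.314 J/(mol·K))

1.02e-01 s⁻¹

Step 1: Use the Arrhenius equation: k = A × exp(-Eₐ/RT)
Step 2: Convert Eₐ to J/mol: 61.6 kJ/mol = 61600 J/mol
Step 3: Calculate the exponent: -Eₐ/(RT) = -61600/(8.314 × 303) = -24.45277
Step 4: k = 4.23e+09 × exp(-24.45277)
Step 5: k = 4.23e+09 × 2.40047e-11 = 1.0154e-01 s⁻¹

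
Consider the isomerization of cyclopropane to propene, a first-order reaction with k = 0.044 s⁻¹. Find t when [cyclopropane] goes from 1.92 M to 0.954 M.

15.9 s

Step 1: For first-order: t = ln([cyclopropane]₀/[cyclopropane])/k
Step 2: t = ln(1.92/0.954)/0.044
Step 3: t = ln(2.013)/0.044
Step 4: t = 0.6994/0.044 = 15.9 s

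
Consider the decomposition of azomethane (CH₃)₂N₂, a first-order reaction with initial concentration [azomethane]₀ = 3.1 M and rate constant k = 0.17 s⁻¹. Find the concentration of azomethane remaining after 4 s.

1.571 M

Step 1: For a first-order reaction: [azomethane] = [azomethane]₀ × e^(-kt)
Step 2: [azomethane] = 3.1 × e^(-0.17 × 4)
Step 3: [azomethane] = 3.1 × e^(-0.68)
Step 4: [azomethane] = 3.1 × 0.506617 = 1.571 M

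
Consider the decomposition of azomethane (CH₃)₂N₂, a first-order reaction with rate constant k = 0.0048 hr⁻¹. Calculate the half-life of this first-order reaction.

144.4 hr

Step 1: For a first-order reaction, t₁/₂ = ln(2)/k
Step 2: t₁/₂ = ln(2)/0.0048
Step 3: t₁/₂ = 0.6931/0.0048 = 144.4 hr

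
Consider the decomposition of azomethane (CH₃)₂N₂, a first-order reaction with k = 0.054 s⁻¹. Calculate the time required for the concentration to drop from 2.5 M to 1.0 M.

16.97 s

Step 1: For first-order: t = ln([azomethane]₀/[azomethane])/k
Step 2: t = ln(2.5/1.0)/0.054
Step 3: t = ln(2.5)/0.054
Step 4: t = 0.9163/0.054 = 16.97 s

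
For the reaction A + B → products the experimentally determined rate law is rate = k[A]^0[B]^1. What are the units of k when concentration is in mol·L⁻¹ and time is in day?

day⁻¹

Step 1: Overall order = 0 + 1 = 1.
Step 2: rate has units mol·L⁻¹·day⁻¹; [A]^0[B]^1 has units (mol·L⁻¹)^1.
Step 3: k = rate/([A]^0[B]^1), so units of k = (mol·L⁻¹)^(1-1)·day⁻¹ = day⁻¹.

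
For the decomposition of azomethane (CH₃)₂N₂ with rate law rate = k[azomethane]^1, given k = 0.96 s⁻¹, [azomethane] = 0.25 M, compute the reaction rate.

0.24 M/s

Step 1: Identify the rate law: rate = k[azomethane]^1
Step 2: Substitute values: rate = 0.96 × (0.25)^1
Step 3: Calculate: rate = 0.96 × 0.25 = 0.24 M/s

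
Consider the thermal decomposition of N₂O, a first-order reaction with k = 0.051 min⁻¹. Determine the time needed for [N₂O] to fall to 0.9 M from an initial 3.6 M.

27.18 min

Step 1: For first-order: t = ln([N₂O]₀/[N₂O])/k
Step 2: t = ln(3.6/0.9)/0.051
Step 3: t = ln(4)/0.051
Step 4: t = 1.386/0.051 = 27.18 min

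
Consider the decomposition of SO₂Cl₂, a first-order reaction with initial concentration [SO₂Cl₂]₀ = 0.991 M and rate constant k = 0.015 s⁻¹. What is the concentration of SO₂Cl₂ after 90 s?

0.2569 M

Step 1: For a first-order reaction: [SO₂Cl₂] = [SO₂Cl₂]₀ × e^(-kt)
Step 2: [SO₂Cl₂] = 0.991 × e^(-0.015 × 90)
Step 3: [SO₂Cl₂] = 0.991 × e^(-1.35)
Step 4: [SO₂Cl₂] = 0.991 × 0.25924 = 0.2569 M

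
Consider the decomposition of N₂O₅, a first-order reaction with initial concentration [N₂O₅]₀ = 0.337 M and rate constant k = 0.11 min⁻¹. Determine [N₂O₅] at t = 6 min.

0.1742 M

Step 1: For a first-order reaction: [N₂O₅] = [N₂O₅]₀ × e^(-kt)
Step 2: [N₂O₅] = 0.337 × e^(-0.11 × 6)
Step 3: [N₂O₅] = 0.337 × e^(-0.66)
Step 4: [N₂O₅] = 0.337 × 0.516851 = 0.1742 M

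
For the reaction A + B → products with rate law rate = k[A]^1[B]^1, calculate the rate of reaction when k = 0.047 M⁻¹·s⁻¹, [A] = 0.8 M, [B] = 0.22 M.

0.008272 M/s

Step 1: The rate law is rate = k[A]^1[B]^1
Step 2: Substitute: rate = 0.047 × (0.8)^1 × (0.22)^1
Step 3: rate = 0.047 × 0.8 × 0.22 = 0.008272 M/s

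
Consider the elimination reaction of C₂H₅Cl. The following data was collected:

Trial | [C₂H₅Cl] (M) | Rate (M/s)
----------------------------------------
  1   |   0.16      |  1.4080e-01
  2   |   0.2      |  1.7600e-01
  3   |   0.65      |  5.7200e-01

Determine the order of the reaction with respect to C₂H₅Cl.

first order (1)

Step 1: Compare trials to find order n where rate₂/rate₁ = ([C₂H₅Cl]₂/[C₂H₅Cl]₁)^n
Step 2: rate₂/rate₁ = 1.7600e-01/1.4080e-01 = 1.25
Step 3: [C₂H₅Cl]₂/[C₂H₅Cl]₁ = 0.2/0.16 = 1.25
Step 4: n = ln(1.25)/ln(1.25) = 1.00 ≈ 1
Step 5: The reaction is first order in C₂H₅Cl.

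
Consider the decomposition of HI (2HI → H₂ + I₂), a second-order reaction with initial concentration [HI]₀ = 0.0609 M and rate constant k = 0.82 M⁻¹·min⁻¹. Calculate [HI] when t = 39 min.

0.02066 M

Step 1: For a second-order reaction: 1/[HI] = 1/[HI]₀ + kt
Step 2: 1/[HI] = 1/0.0609 + 0.82 × 39
Step 3: 1/[HI] = 16.42 + 31.98 = 48.4
Step 4: [HI] = 1/48.4 = 0.02066 M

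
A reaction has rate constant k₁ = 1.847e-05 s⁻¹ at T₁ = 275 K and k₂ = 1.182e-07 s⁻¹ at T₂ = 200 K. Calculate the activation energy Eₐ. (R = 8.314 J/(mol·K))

30.8 kJ/mol

Step 1: Use the two-temperature Arrhenius form: ln(k₂/k₁) = -Eₐ/R × (1/T₂ - 1/T₁)
Step 2: ln(k₂/k₁) = ln(1.182e-07/1.847e-05) = ln(0.00639957) = -5.05152
Step 3: 1/T₂ - 1/T₁ = 1/200 - 1/275 = 1.363636e-03 K⁻¹
Step 4: Eₐ = -R × ln(k₂/k₁) / (1/T₂ - 1/T₁) = -8.314 × -5.05152 / 1.363636e-03
Step 5: Eₐ = 3.0799e+04 J/mol = 30.8 kJ/mol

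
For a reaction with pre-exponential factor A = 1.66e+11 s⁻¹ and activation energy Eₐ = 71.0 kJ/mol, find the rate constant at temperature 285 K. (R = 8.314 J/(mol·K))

1.61e-02 s⁻¹

Step 1: Use the Arrhenius equation: k = A × exp(-Eₐ/RT)
Step 2: Convert Eₐ to J/mol: 71.0 kJ/mol = 71000 J/mol
Step 3: Calculate the exponent: -Eₐ/(RT) = -71000/(8.314 × 285) = -29.96425
Step 4: k = 1.66e+11 × exp(-29.96425)
Step 5: k = 1.66e+11 × 9.69821e-14 = 1.6099e-02 s⁻¹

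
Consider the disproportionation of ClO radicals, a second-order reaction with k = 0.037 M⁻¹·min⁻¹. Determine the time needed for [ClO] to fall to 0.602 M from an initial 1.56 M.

27.57 min

Step 1: For second-order: t = (1/[ClO] - 1/[ClO]₀)/k
Step 2: t = (1/0.602 - 1/1.56)/0.037
Step 3: t = (1.661 - 0.641)/0.037
Step 4: t = 1.02/0.037 = 27.57 min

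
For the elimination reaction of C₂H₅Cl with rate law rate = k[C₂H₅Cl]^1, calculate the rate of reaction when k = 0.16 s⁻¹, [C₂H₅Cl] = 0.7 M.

0.112 M/s

Step 1: Identify the rate law: rate = k[C₂H₅Cl]^1
Step 2: Substitute values: rate = 0.16 × (0.7)^1
Step 3: Calculate: rate = 0.16 × 0.7 = 0.112 M/s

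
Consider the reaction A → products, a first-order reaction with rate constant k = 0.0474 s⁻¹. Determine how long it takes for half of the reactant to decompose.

14.62 s

Step 1: For a first-order reaction, t₁/₂ = ln(2)/k
Step 2: t₁/₂ = ln(2)/0.0474
Step 3: t₁/₂ = 0.6931/0.0474 = 14.62 s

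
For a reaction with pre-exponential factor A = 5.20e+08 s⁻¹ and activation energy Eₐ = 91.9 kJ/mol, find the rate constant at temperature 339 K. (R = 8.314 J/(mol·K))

3.59e-06 s⁻¹

Step 1: Use the Arrhenius equation: k = A × exp(-Eₐ/RT)
Step 2: Convert Eₐ to J/mol: 91.9 kJ/mol = 91900 J/mol
Step 3: Calculate the exponent: -Eₐ/(RT) = -91900/(8.314 × 339) = -32.60662
Step 4: k = 5.20e+08 × exp(-32.60662)
Step 5: k = 5.20e+08 × 6.90438e-15 = 3.5903e-06 s⁻¹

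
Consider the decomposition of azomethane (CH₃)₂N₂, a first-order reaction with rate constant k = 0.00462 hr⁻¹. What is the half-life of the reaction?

150 hr

Step 1: For a first-order reaction, t₁/₂ = ln(2)/k
Step 2: t₁/₂ = ln(2)/0.00462
Step 3: t₁/₂ = 0.6931/0.00462 = 150 hr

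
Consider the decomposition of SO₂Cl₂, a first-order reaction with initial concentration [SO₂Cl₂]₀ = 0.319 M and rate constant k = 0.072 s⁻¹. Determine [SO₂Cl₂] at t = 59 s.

0.004559 M

Step 1: For a first-order reaction: [SO₂Cl₂] = [SO₂Cl₂]₀ × e^(-kt)
Step 2: [SO₂Cl₂] = 0.319 × e^(-0.072 × 59)
Step 3: [SO₂Cl₂] = 0.319 × e^(-4.248)
Step 4: [SO₂Cl₂] = 0.319 × 0.0142928 = 0.004559 M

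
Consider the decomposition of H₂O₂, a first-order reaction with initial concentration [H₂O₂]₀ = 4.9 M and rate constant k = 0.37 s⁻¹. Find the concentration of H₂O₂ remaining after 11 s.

0.08368 M

Step 1: For a first-order reaction: [H₂O₂] = [H₂O₂]₀ × e^(-kt)
Step 2: [H₂O₂] = 4.9 × e^(-0.37 × 11)
Step 3: [H₂O₂] = 4.9 × e^(-4.07)
Step 4: [H₂O₂] = 4.9 × 0.0170774 = 0.08368 M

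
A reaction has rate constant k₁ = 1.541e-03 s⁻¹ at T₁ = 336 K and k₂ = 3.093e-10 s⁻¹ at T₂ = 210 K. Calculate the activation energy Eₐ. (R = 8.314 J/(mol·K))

71.8 kJ/mol

Step 1: Use the two-temperature Arrhenius form: ln(k₂/k₁) = -Eₐ/R × (1/T₂ - 1/T₁)
Step 2: ln(k₂/k₁) = ln(3.093e-10/1.541e-03) = ln(2.00714e-07) = -15.4214
Step 3: 1/T₂ - 1/T₁ = 1/210 - 1/336 = 1.785714e-03 K⁻¹
Step 4: Eₐ = -R × ln(k₂/k₁) / (1/T₂ - 1/T₁) = -8.314 × -15.4214 / 1.785714e-03
Step 5: Eₐ = 7.1800e+04 J/mol = 71.8 kJ/mol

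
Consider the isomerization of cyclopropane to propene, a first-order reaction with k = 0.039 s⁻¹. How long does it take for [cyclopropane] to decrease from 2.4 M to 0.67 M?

32.72 s

Step 1: For first-order: t = ln([cyclopropane]₀/[cyclopropane])/k
Step 2: t = ln(2.4/0.67)/0.039
Step 3: t = ln(3.582)/0.039
Step 4: t = 1.276/0.039 = 32.72 s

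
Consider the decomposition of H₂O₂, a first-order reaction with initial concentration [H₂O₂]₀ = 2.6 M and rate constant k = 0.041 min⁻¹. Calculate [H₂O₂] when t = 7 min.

1.951 M

Step 1: For a first-order reaction: [H₂O₂] = [H₂O₂]₀ × e^(-kt)
Step 2: [H₂O₂] = 2.6 × e^(-0.041 × 7)
Step 3: [H₂O₂] = 2.6 × e^(-0.287)
Step 4: [H₂O₂] = 2.6 × 0.750512 = 1.951 M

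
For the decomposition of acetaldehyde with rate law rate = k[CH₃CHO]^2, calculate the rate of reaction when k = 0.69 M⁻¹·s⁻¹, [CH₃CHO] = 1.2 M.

0.9936 M/s

Step 1: Identify the rate law: rate = k[CH₃CHO]^2
Step 2: Substitute values: rate = 0.69 × (1.2)^2
Step 3: Calculate: rate = 0.69 × 1.44 = 0.9936 M/s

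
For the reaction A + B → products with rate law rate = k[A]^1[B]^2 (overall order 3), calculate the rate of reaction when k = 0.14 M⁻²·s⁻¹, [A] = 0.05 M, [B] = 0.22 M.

0.0003388 M/s

Step 1: The rate law is rate = k[A]^1[B]^2, overall order = 1+2 = 3
Step 2: Substitute values: rate = 0.14 × (0.05)^1 × (0.22)^2
Step 3: rate = 0.14 × 0.05 × 0.0484 = 0.0003388 M/s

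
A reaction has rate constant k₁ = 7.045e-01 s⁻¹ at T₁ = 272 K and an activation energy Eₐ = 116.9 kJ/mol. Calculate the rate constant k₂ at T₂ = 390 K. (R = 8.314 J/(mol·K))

4.370e+06 s⁻¹

Step 1: Use the two-temperature Arrhenius form: ln(k₂/k₁) = -Eₐ/R × (1/T₂ - 1/T₁)
Step 2: Convert Eₐ to J/mol: 116.9 kJ/mol = 116900 J/mol
Step 3: 1/T₂ - 1/T₁ = 1/390 - 1/272 = -1.112368e-03 K⁻¹
Step 4: ln(k₂/k₁) = -116900/8.314 × -1.112368e-03 = 15.64058
Step 5: k₂ = k₁ × exp(15.64058) = 7.045e-01 × 6.20323e+06 = 4.370e+06 s⁻¹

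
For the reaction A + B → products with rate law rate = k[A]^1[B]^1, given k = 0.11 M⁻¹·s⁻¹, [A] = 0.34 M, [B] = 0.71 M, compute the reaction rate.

0.02655 M/s

Step 1: The rate law is rate = k[A]^1[B]^1
Step 2: Substitute: rate = 0.11 × (0.34)^1 × (0.71)^1
Step 3: rate = 0.11 × 0.34 × 0.71 = 0.026554 M/s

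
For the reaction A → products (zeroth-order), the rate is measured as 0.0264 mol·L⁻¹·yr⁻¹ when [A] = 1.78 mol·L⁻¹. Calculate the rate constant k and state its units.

0.0264 mol·L⁻¹·yr⁻¹

Step 1: For a zeroth-order reaction, rate = k (independent of concentration).
Step 2: k = rate = 0.0264 mol·L⁻¹·yr⁻¹.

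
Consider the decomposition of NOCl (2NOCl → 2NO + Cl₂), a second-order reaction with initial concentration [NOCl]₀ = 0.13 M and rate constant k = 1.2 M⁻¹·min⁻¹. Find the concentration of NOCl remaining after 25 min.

0.02653 M

Step 1: For a second-order reaction: 1/[NOCl] = 1/[NOCl]₀ + kt
Step 2: 1/[NOCl] = 1/0.13 + 1.2 × 25
Step 3: 1/[NOCl] = 7.692 + 30 = 37.69
Step 4: [NOCl] = 1/37.69 = 0.02653 M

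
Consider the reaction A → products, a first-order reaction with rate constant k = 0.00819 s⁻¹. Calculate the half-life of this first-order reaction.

84.63 s

Step 1: For a first-order reaction, t₁/₂ = ln(2)/k
Step 2: t₁/₂ = ln(2)/0.00819
Step 3: t₁/₂ = 0.6931/0.00819 = 84.63 s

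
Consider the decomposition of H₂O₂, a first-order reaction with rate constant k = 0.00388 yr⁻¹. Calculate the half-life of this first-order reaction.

178.6 yr

Step 1: For a first-order reaction, t₁/₂ = ln(2)/k
Step 2: t₁/₂ = ln(2)/0.00388
Step 3: t₁/₂ = 0.6931/0.00388 = 178.6 yr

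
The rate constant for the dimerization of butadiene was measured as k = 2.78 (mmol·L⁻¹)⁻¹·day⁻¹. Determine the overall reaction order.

second order (2)

Step 1: The units of k for an nth-order reaction are (concentration)^(1-n)·(time)⁻¹.
Step 2: Here k has units (mmol·L⁻¹)⁻¹·day⁻¹, so the concentration exponent is -1.
Step 3: 1 - n = -1 ⇒ n = 2. The reaction is second order.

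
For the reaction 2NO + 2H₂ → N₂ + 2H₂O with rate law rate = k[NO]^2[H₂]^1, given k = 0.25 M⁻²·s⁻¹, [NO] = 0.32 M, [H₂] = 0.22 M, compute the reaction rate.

0.005632 M/s

Step 1: The rate law is rate = k[NO]^2[H₂]^1
Step 2: Substitute: rate = 0.25 × (0.32)^2 × (0.22)^1
Step 3: rate = 0.25 × 0.1024 × 0.22 = 0.005632 M/s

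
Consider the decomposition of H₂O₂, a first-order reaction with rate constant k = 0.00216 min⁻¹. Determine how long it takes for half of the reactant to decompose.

320.9 min

Step 1: For a first-order reaction, t₁/₂ = ln(2)/k
Step 2: t₁/₂ = ln(2)/0.00216
Step 3: t₁/₂ = 0.6931/0.00216 = 320.9 min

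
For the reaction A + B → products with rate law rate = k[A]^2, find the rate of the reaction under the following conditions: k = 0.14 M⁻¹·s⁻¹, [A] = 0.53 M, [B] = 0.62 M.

0.03933 M/s

Step 1: The rate law is rate = k[A]^2
Step 2: Note that the rate does not depend on [B] (zero order in B).
Step 3: rate = 0.14 × (0.53)^2 = 0.039326 M/s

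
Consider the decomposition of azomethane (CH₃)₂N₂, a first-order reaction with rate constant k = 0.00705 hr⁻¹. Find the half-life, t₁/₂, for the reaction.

98.32 hr

Step 1: For a first-order reaction, t₁/₂ = ln(2)/k
Step 2: t₁/₂ = ln(2)/0.00705
Step 3: t₁/₂ = 0.6931/0.00705 = 98.32 hr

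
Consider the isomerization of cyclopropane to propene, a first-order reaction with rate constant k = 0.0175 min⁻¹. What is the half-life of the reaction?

39.61 min

Step 1: For a first-order reaction, t₁/₂ = ln(2)/k
Step 2: t₁/₂ = ln(2)/0.0175
Step 3: t₁/₂ = 0.6931/0.0175 = 39.61 min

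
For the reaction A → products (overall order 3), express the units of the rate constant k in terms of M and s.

M⁻²·s⁻¹

Step 1: For overall order n, rate = k × (concentration)^n.
Step 2: Rate has units M·s⁻¹; concentration term has units M^3.
Step 3: k = rate / (concentration)^n, so units of k = M^(1-3)·s⁻¹ = M⁻²·s⁻¹.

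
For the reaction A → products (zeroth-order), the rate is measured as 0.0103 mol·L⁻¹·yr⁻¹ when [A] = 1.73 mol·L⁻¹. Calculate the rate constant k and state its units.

0.0103 mol·L⁻¹·yr⁻¹

Step 1: For a zeroth-order reaction, rate = k (independent of concentration).
Step 2: k = rate = 0.0103 mol·L⁻¹·yr⁻¹.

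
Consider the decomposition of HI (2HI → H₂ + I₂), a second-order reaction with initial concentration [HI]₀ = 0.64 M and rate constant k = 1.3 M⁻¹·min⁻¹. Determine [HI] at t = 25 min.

0.02936 M

Step 1: For a second-order reaction: 1/[HI] = 1/[HI]₀ + kt
Step 2: 1/[HI] = 1/0.64 + 1.3 × 25
Step 3: 1/[HI] = 1.562 + 32.5 = 34.06
Step 4: [HI] = 1/34.06 = 0.02936 M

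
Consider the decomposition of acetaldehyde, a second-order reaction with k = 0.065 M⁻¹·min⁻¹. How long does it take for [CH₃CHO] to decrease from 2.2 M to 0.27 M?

49.99 min

Step 1: For second-order: t = (1/[CH₃CHO] - 1/[CH₃CHO]₀)/k
Step 2: t = (1/0.27 - 1/2.2)/0.065
Step 3: t = (3.704 - 0.4545)/0.065
Step 4: t = 3.249/0.065 = 49.99 min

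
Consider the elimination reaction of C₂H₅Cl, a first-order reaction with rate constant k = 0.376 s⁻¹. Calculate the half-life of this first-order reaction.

1.843 s

Step 1: For a first-order reaction, t₁/₂ = ln(2)/k
Step 2: t₁/₂ = ln(2)/0.376
Step 3: t₁/₂ = 0.6931/0.376 = 1.843 s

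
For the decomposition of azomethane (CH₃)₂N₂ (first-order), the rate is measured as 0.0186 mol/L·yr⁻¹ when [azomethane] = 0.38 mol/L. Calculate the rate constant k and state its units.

0.04895 yr⁻¹

Step 1: rate = k[azomethane]^1, so k = rate / [azomethane]^1.
Step 2: k = 0.0186 / (0.38)^1 = 0.0186 / 0.38.
Step 3: k = 0.04895 yr⁻¹.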